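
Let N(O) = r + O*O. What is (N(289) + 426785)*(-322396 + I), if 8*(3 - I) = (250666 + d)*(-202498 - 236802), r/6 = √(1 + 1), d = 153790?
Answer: 11333573597088342 + 133256206242*√2 ≈ 1.1334e+16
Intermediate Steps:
r = 6*√2 (r = 6*√(1 + 1) = 6*√2 ≈ 8.4853)
I = 22209690103 (I = 3 - (250666 + 153790)*(-202498 - 236802)/8 = 3 - 50557*(-439300) = 3 - ⅛*(-177677520800) = 3 + 22209690100 = 22209690103)
N(O) = O² + 6*√2 (N(O) = 6*√2 + O*O = 6*√2 + O² = O² + 6*√2)
(N(289) + 426785)*(-322396 + I) = ((289² + 6*√2) + 426785)*(-322396 + 22209690103) = ((83521 + 6*√2) + 426785)*22209367707 = (510306 + 6*√2)*22209367707 = 11333573597088342 + 133256206242*√2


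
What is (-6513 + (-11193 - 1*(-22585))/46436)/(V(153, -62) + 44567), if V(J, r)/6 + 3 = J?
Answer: -75606569/527826403 ≈ -0.14324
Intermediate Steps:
V(J, r) = -18 + 6*J
(-6513 + (-11193 - 1*(-22585))/46436)/(V(153, -62) + 44567) = (-6513 + (-11193 - 1*(-22585))/46436)/((-18 + 6*153) + 44567) = (-6513 + (-11193 + 22585)*(1/46436))/((-18 + 918) + 44567) = (-6513 + 11392*(1/46436))/(900 + 44567) = (-6513 + 2848/11609)/45467 = -75606569/11609*1/45467 = -75606569/527826403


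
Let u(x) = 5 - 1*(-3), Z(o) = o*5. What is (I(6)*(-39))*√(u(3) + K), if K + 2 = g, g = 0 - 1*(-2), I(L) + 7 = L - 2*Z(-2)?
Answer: -1482*√2 ≈ -2095.9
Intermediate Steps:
Z(o) = 5*o
I(L) = 13 + L (I(L) = -7 + (L - 10*(-2)) = -7 + (L - 2*(-10)) = -7 + (L + 20) = -7 + (20 + L) = 13 + L)
u(x) = 8 (u(x) = 5 + 3 = 8)
g = 2 (g = 0 + 2 = 2)
K = 0 (K = -2 + 2 = 0)
(I(6)*(-39))*√(u(3) + K) = ((13 + 6)*(-39))*√(8 + 0) = (19*(-39))*√8 = -1482*√2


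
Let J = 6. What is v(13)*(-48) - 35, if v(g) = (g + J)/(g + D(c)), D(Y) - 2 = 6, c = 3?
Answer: -549/7 ≈ -78.429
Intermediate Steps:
D(Y) = 8 (D(Y) = 2 + 6 = 8)
v(g) = (6 + g)/(8 + g) (v(g) = (g + 6)/(g + 8) = (6 + g)/(8 + g))
v(13)*(-48) - 35 = ((6 + 13)/(8 + 13))*(-48) - 35 = (19/21)*(-48) - 35 = -304/7 - 35 = -549/7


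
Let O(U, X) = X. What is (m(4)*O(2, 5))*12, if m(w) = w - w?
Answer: 0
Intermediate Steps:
m(w) = 0
(m(4)*O(2, 5))*12 = (0*5)*12 = 0*12 = 0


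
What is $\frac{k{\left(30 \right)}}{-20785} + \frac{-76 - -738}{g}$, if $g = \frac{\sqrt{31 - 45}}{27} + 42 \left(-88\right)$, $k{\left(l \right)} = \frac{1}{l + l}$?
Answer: $- \frac{158888574288577}{887083900856700} - \frac{8937 i \sqrt{14}}{4979221639} \approx -0.17911 - 6.7157 \cdot 10^{-6} i$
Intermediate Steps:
$k{\left(l \right)} = \frac{1}{2 l}$
$g = -3696 + \frac{i \sqrt{14}}{27}$ ($g = \sqrt{-14} \cdot \frac{1}{27} - 3696 = i \sqrt{14} \cdot \frac{1}{27} - 3696 = \frac{i \sqrt{14}}{27} - 3696 = -3696 + \frac{i \sqrt{14}}{27} \approx -3696.0 + 0.13858 i$)
$\frac{k{\left(30 \right)}}{-20785} + \frac{-76 - -738}{g} = \frac{\frac{1}{2} \cdot \frac{1}{30}}{-20785} + \frac{-76 - -738}{-3696 + \frac{i \sqrt{14}}{27}} = \frac{1}{2} \cdot \frac{1}{30} \left(- \frac{1}{20785}\right) + \frac{-76 + 738}{-3696 + \frac{i \sqrt{14}}{27}} = \frac{1}{60} \left(- \frac{1}{20785}\right) + \frac{662}{-3696 + \frac{i \sqrt{14}}{27}} = - \frac{1}{1247100} + \frac{662}{-3696 + \frac{i \sqrt{14}}{27}}$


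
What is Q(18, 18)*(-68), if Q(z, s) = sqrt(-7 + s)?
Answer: -68*sqrt(11) ≈ -225.53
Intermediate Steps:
Q(18, 18)*(-68) = sqrt(-7 + 18)*(-68) = sqrt(11)*(-68) = -68*sqrt(11)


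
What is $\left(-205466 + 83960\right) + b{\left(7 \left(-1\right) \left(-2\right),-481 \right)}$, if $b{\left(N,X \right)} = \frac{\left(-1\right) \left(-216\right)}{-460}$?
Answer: $- \frac{13973244}{115} \approx -1.2151 \cdot 10^{5}$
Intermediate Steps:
$b{\left(N,X \right)} = - \frac{54}{115}$ ($b{\left(N,X \right)} = 216 \left(- \frac{1}{460}\right) = - \frac{54}{115}$)
$\left(-205466 + 83960\right) + b{\left(7 \left(-1\right) \left(-2\right),-481 \right)} = \left(-205466 + 83960\right) - \frac{54}{115} = -121506 - \frac{54}{115} = - \frac{13973244}{115}$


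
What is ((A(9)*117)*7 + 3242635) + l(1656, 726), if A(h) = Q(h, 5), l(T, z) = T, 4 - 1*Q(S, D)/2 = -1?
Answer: 3252481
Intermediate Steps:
Q(S, D) = 10 (Q(S, D) = 8 - 2*(-1) = 8 + 2 = 10)
A(h) = 10
((A(9)*117)*7 + 3242635) + l(1656, 726) = ((10*117)*7 + 3242635) + 1656 = (1170*7 + 3242635) + 1656 = (8190 + 3242635) + 1656 = 3250825 + 1656 = 3252481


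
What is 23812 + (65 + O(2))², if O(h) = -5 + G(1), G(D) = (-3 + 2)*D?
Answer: 27293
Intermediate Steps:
G(D) = -D
O(h) = -6 (O(h) = -5 - 1*1 = -5 - 1 = -6)
23812 + (65 + O(2))² = 23812 + (65 - 6)² = 23812 + 59² = 23812 + 3481 = 27293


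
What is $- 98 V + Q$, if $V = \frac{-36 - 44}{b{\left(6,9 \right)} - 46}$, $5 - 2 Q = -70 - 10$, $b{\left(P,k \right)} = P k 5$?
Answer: $\frac{155}{2} \approx 77.5$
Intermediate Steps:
$b{\left(P,k \right)} = 5 P k$
$Q = \frac{85}{2}$ ($Q = \frac{5}{2} - \frac{-70 - 10}{2} = \frac{5}{2} - -40 = \frac{5}{2} + 40 = \frac{85}{2} \approx 42.5$)
$V = - \frac{5}{14}$ ($V = \frac{-36 - 44}{5 \cdot 6 \cdot 9 - 46} = - \frac{80}{270 - 46} = - \frac{80}{224} = \left(-80\right) \frac{1}{224} = - \frac{5}{14} \approx -0.35714$)
$- 98 V + Q = \left(-98\right) \left(- \frac{5}{14}\right) + \frac{85}{2} = 35 + \frac{85}{2} = \frac{155}{2}$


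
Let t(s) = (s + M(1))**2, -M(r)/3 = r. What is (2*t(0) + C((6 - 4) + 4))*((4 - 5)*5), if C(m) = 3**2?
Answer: -135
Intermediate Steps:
M(r) = -3*r
t(s) = (-3 + s)**2 (t(s) = (s - 3*1)**2 = (s - 3)**2 = (-3 + s)**2)
C(m) = 9
(2*t(0) + C((6 - 4) + 4))*((4 - 5)*5) = (2*(-3 + 0)**2 + 9)*((4 - 5)*5) = (2*(-3)**2 + 9)*(-1*5) = (2*9 + 9)*(-5) = (18 + 9)*(-5) = 27*(-5) = -135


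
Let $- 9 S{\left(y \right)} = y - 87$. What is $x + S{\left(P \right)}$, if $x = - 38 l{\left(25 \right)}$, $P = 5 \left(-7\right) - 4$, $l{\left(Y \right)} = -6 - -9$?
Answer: $-100$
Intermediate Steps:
$l{\left(Y \right)} = 3$ ($l{\left(Y \right)} = -6 + 9 = 3$)
$P = -39$ ($P = -35 - 4 = -39$)
$S{\left(y \right)} = \frac{29}{3} - \frac{y}{9}$ ($S{\left(y \right)} = - \frac{y - 87}{9} = - \frac{-87 + y}{9} = \frac{29}{3} - \frac{y}{9}$)
$x = -114$ ($x = \left(-38\right) 3 = -114$)
$x + S{\left(P \right)} = -114 + \left(\frac{29}{3} - - \frac{13}{3}\right) = -114 + \left(\frac{29}{3} + \frac{13}{3}\right) = -114 + 14 = -100$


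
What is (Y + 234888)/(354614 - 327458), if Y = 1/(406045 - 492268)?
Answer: 20252748023/2341471788 ≈ 8.6496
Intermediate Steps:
Y = -1/86223 (Y = 1/(-86223) = -1/86223 ≈ -1.1598e-5)
(Y + 234888)/(354614 - 327458) = (-1/86223 + 234888)/(354614 - 327458) = (20252748023/86223)/27156 = (20252748023/86223)*(1/27156) = 20252748023/2341471788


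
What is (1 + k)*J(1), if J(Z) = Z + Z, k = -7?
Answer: -12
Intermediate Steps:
J(Z) = 2*Z
(1 + k)*J(1) = (1 - 7)*(2*1) = -6*2 = -12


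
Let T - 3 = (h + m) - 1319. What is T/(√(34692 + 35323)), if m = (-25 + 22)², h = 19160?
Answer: 1623*√70015/6365 ≈ 67.471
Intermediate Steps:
m = 9 (m = (-3)² = 9)
T = 17853 (T = 3 + ((19160 + 9) - 1319) = 3 + (19169 - 1319) = 3 + 17850 = 17853)
T/(√(34692 + 35323)) = 17853/(√(34692 + 35323)) = 17853/(√70015) = 17853*(√70015/70015) = 1623*√70015/6365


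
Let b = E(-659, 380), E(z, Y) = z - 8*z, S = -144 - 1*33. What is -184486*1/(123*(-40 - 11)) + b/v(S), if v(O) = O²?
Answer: 215137009/7278771 ≈ 29.557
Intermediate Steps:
S = -177 (S = -144 - 33 = -177)
E(z, Y) = -7*z
b = 4613 (b = -7*(-659) = 4613)
-184486*1/(123*(-40 - 11)) + b/v(S) = -184486*1/(123*(-40 - 11)) + 4613/((-177)²) = -184486/(123*(-51)) + 4613/31329 = -184486/(-6273) + 4613*(1/31329) = -184486*(-1/6273) + 4613/31329 = 184486/6273 + 4613/31329 = 215137009/7278771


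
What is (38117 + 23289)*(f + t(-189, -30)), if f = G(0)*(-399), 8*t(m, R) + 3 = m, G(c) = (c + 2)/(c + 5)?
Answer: -56370708/5 ≈ -1.1274e+7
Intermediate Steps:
G(c) = (2 + c)/(5 + c)
t(m, R) = -3/8 + m/8
f = -798/5 (f = ((2 + 0)/(5 + 0))*(-399) = (2/5)*(-399) = ((⅕)*2)*(-399) = (⅖)*(-399) = -798/5 ≈ -159.60)
(38117 + 23289)*(f + t(-189, -30)) = (38117 + 23289)*(-798/5 + (-3/8 + (⅛)*(-189))) = 61406*(-798/5 + (-3/8 - 189/8)) = 61406*(-798/5 - 24) = 61406*(-918/5) = -56370708/5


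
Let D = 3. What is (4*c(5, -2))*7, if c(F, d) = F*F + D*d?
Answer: 532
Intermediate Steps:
c(F, d) = F**2 + 3*d (c(F, d) = F*F + 3*d = F**2 + 3*d)
(4*c(5, -2))*7 = (4*(5**2 + 3*(-2)))*7 = (4*(25 - 6))*7 = (4*19)*7 = 76*7 = 532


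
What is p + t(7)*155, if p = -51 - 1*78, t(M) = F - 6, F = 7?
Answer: 26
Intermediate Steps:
t(M) = 1 (t(M) = 7 - 6 = 1)
p = -129 (p = -51 - 78 = -129)
p + t(7)*155 = -129 + 1*155 = -129 + 155 = 26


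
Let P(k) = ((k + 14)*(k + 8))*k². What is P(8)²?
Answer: 507510784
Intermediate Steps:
P(k) = k²*(8 + k)*(14 + k) (P(k) = ((14 + k)*(8 + k))*k² = ((8 + k)*(14 + k))*k² = k²*(8 + k)*(14 + k))
P(8)² = (8²*(112 + 8² + 22*8))² = (64*(112 + 64 + 176))² = (64*352)² = 22528² = 507510784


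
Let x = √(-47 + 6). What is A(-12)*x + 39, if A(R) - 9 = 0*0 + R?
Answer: 39 - 3*I*√41 ≈ 39.0 - 19.209*I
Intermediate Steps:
A(R) = 9 + R (A(R) = 9 + (0*0 + R) = 9 + (0 + R) = 9 + R)
x = I*√41 (x = √(-41) = I*√41 ≈ 6.4031*I)
A(-12)*x + 39 = (9 - 12)*(I*√41) + 39 = -3*I*√41 + 39 = 39 - 3*I*√41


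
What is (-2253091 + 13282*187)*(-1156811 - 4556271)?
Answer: -1317682371726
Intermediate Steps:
(-2253091 + 13282*187)*(-1156811 - 4556271) = (-2253091 + 2483734)*(-5713082) = 230643*(-5713082) = -1317682371726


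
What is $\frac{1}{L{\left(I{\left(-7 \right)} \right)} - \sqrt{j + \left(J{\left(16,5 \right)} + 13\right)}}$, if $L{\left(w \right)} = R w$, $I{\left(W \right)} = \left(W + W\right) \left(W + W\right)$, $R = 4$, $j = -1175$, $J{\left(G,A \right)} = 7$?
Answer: $\frac{112}{87973} + \frac{i \sqrt{1155}}{615811} \approx 0.0012731 + 5.5188 \cdot 10^{-5} i$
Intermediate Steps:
$I{\left(W \right)} = 4 W^{2}$ ($I{\left(W \right)} = 2 W 2 W = 4 W^{2}$)
$L{\left(w \right)} = 4 w$
$\frac{1}{L{\left(I{\left(-7 \right)} \right)} - \sqrt{j + \left(J{\left(16,5 \right)} + 13\right)}} = \frac{1}{4 \cdot 4 \left(-7\right)^{2} - \sqrt{-1175 + \left(7 + 13\right)}} = \frac{1}{4 \cdot 4 \cdot 49 - \sqrt{-1175 + 20}} = \frac{1}{4 \cdot 196 - \sqrt{-1155}} = \frac{1}{784 - i \sqrt{1155}}$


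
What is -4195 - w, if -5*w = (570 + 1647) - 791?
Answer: -19549/5 ≈ -3909.8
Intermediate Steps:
w = -1426/5 (w = -((570 + 1647) - 791)/5 = -(2217 - 791)/5 = -⅕*1426 = -1426/5 ≈ -285.20)
-4195 - w = -4195 - 1*(-1426/5) = -4195 + 1426/5 = -19549/5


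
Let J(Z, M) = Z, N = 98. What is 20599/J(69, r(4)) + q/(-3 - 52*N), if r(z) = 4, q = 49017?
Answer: 101652128/351831 ≈ 288.92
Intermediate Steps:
20599/J(69, r(4)) + q/(-3 - 52*N) = 20599/69 + 49017/(-3 - 52*98) = 20599*(1/69) + 49017/(-3 - 5096) = 20599/69 + 49017/(-5099) = 20599/69 + 49017*(-1/5099) = 20599/69 - 49017/5099 = 101652128/351831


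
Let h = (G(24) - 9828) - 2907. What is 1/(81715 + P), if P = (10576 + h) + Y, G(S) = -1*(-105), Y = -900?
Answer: 1/78761 ≈ 1.2697e-5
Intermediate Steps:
G(S) = 105
h = -12630 (h = (105 - 9828) - 2907 = -9723 - 2907 = -12630)
P = -2954 (P = (10576 - 12630) - 900 = -2054 - 900 = -2954)
1/(81715 + P) = 1/(81715 - 2954) = 1/78761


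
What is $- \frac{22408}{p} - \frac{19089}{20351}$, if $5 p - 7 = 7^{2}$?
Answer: $- \frac{285149378}{142457} \approx -2001.7$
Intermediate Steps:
$p = \frac{56}{5}$ ($p = \frac{7}{5} + \frac{7^{2}}{5} = \frac{7}{5} + \frac{1}{5} \cdot 49 = \frac{7}{5} + \frac{49}{5} = \frac{56}{5} \approx 11.2$)
$- \frac{22408}{p} - \frac{19089}{20351} = - \frac{22408}{\frac{56}{5}} - \frac{19089}{20351} = \left(-22408\right) \frac{5}{56} - \frac{19089}{20351} = - \frac{14005}{7} - \frac{19089}{20351} = - \frac{285149378}{142457}$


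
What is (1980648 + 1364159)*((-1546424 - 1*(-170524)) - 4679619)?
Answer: -20254542339833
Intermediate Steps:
(1980648 + 1364159)*((-1546424 - 1*(-170524)) - 4679619) = 3344807*((-1546424 + 170524) - 4679619) = 3344807*(-1375900 - 4679619) = 3344807*(-6055519) = -20254542339833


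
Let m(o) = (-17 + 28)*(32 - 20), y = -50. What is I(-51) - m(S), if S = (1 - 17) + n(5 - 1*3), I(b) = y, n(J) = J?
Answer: -182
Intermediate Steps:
I(b) = -50
S = -14 (S = (1 - 17) + (5 - 1*3) = -16 + (5 - 3) = -16 + 2 = -14)
m(o) = 132 (m(o) = 11*12 = 132)
I(-51) - m(S) = -50 - 1*132 = -50 - 132 = -182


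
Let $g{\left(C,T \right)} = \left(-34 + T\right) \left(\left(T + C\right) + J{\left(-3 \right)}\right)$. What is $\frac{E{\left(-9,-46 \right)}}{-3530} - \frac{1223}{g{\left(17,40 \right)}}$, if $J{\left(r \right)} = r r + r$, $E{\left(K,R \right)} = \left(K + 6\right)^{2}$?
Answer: $- \frac{1080148}{333585} \approx -3.238$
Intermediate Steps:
$E{\left(K,R \right)} = \left(6 + K\right)^{2}$
$J{\left(r \right)} = r + r^{2}$ ($J{\left(r \right)} = r^{2} + r = r + r^{2}$)
$g{\left(C,T \right)} = \left(-34 + T\right) \left(6 + C + T\right)$ ($g{\left(C,T \right)} = \left(-34 + T\right) \left(\left(T + C\right) - 3 \left(1 - 3\right)\right) = \left(-34 + T\right) \left(\left(C + T\right) - -6\right) = \left(-34 + T\right) \left(\left(C + T\right) + 6\right) = \left(-34 + T\right) \left(6 + C + T\right)$)
$\frac{E{\left(-9,-46 \right)}}{-3530} - \frac{1223}{g{\left(17,40 \right)}} = \frac{\left(6 - 9\right)^{2}}{-3530} - \frac{1223}{-204 + 40^{2} - 578 - 1120 + 17 \cdot 40} = \left(-3\right)^{2} \left(- \frac{1}{3530}\right) - \frac{1223}{-204 + 1600 - 578 - 1120 + 680} = 9 \left(- \frac{1}{3530}\right) - \frac{1223}{378} = - \frac{9}{3530} - \frac{1223}{378} = - \frac{1080148}{333585}$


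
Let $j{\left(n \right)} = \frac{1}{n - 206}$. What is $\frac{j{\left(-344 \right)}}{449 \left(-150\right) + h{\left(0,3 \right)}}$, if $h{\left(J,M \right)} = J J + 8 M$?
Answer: $\frac{1}{37029300} \approx 2.7006 \cdot 10^{-8}$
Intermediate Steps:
$j{\left(n \right)} = \frac{1}{-206 + n}$
$h{\left(J,M \right)} = J^{2} + 8 M$
$\frac{j{\left(-344 \right)}}{449 \left(-150\right) + h{\left(0,3 \right)}} = \frac{1}{\left(-206 - 344\right) \left(449 \left(-150\right) + \left(0^{2} + 8 \cdot 3\right)\right)} = \frac{1}{\left(-550\right) \left(-67350 + \left(0 + 24\right)\right)} = - \frac{1}{550 \left(-67350 + 24\right)} = - \frac{1}{550 \left(-67326\right)} = \left(- \frac{1}{550}\right) \left(- \frac{1}{67326}\right) = \frac{1}{37029300}$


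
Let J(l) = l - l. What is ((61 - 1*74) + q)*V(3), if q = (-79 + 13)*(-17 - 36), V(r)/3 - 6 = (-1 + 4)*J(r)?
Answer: 62730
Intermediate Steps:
J(l) = 0
V(r) = 18 (V(r) = 18 + 3*((-1 + 4)*0) = 18 + 3*(3*0) = 18 + 3*0 = 18 + 0 = 18)
q = 3498 (q = -66*(-53) = 3498)
((61 - 1*74) + q)*V(3) = ((61 - 1*74) + 3498)*18 = ((61 - 74) + 3498)*18 = (-13 + 3498)*18 = 3485*18 = 62730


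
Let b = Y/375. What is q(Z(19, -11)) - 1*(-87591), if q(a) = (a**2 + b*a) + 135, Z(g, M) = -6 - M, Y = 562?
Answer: 6581887/75 ≈ 87759.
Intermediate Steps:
b = 562/375 ≈ 1.4987
q(a) = 135 + a**2 + 562*a/375 (q(a) = (a**2 + 562*a/375) + 135 = 135 + a**2 + 562*a/375)
q(Z(19, -11)) - 1*(-87591) = (135 + (-6 - 1*(-11))**2 + 562*(-6 - 1*(-11))/375) - 1*(-87591) = (135 + (-6 + 11)**2 + 562*(-6 + 11)/375) + 87591 = (135 + 5**2 + (562/375)*5) + 87591 = (135 + 25 + 562/75) + 87591 = 12562/75 + 87591 = 6581887/75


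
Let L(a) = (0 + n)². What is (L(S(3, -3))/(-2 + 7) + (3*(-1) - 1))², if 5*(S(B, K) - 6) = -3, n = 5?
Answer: 1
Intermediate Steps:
S(B, K) = 27/5 (S(B, K) = 6 + (⅕)*(-3) = 6 - ⅗ = 27/5)
L(a) = 25 (L(a) = (0 + 5)² = 5² = 25)
(L(S(3, -3))/(-2 + 7) + (3*(-1) - 1))² = (25/(-2 + 7) + (3*(-1) - 1))² = (25/5 + (-3 - 1))² = ((⅕)*25 - 4)² = (5 - 4)² = 1² = 1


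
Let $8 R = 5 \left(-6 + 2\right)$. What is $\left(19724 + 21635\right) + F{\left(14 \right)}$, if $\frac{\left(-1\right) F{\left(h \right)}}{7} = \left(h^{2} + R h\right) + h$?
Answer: $40134$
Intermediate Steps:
$R = - \frac{5}{2}$ ($R = \frac{5 \left(-6 + 2\right)}{8} = \frac{5 \left(-4\right)}{8} = \frac{1}{8} \left(-20\right) = - \frac{5}{2} \approx -2.5$)
$F{\left(h \right)} = - 7 h^{2} + \frac{21 h}{2}$ ($F{\left(h \right)} = - 7 \left(\left(h^{2} - \frac{5 h}{2}\right) + h\right) = - 7 \left(h^{2} - \frac{3 h}{2}\right) = - 7 h^{2} + \frac{21 h}{2}$)
$\left(19724 + 21635\right) + F{\left(14 \right)} = \left(19724 + 21635\right) + \frac{7}{2} \cdot 14 \left(3 - 28\right) = 41359 + \frac{7}{2} \cdot 14 \left(3 - 28\right) = 41359 + \frac{7}{2} \cdot 14 \left(-25\right) = 41359 - 1225 = 40134$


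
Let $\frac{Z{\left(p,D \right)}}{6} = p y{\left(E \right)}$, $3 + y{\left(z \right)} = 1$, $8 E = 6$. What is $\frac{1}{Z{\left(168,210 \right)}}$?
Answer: $- \frac{1}{2016} \approx -0.00049603$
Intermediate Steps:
$E = \frac{3}{4}$ ($E = \frac{1}{8} \cdot 6 = \frac{3}{4} \approx 0.75$)
$y{\left(z \right)} = -2$ ($y{\left(z \right)} = -3 + 1 = -2$)
$Z{\left(p,D \right)} = - 12 p$ ($Z{\left(p,D \right)} = 6 p \left(-2\right) = 6 \left(- 2 p\right) = - 12 p$)
$\frac{1}{Z{\left(168,210 \right)}} = \frac{1}{\left(-12\right) 168} = \frac{1}{-2016} = - \frac{1}{2016}$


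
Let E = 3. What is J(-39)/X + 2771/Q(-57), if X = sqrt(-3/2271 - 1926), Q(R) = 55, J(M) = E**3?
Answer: 2771/55 - 27*I*sqrt(1103693131)/1457983 ≈ 50.382 - 0.61523*I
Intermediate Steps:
J(M) = 27 (J(M) = 3**3 = 27)
X = I*sqrt(1103693131)/757 (X = sqrt(-3*1/2271 - 1926) = sqrt(-1/757 - 1926) = sqrt(-1457983/757) = I*sqrt(1103693131)/757 ≈ 43.886*I)
J(-39)/X + 2771/Q(-57) = 27/((I*sqrt(1103693131)/757)) + 2771/55 = 27*(-I*sqrt(1103693131)/1457983) + 2771*(1/55) = -27*I*sqrt(1103693131)/1457983 + 2771/55 = 2771/55 - 27*I*sqrt(1103693131)/1457983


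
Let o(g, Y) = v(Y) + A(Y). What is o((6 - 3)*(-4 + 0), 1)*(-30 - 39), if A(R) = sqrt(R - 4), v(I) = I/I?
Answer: -69 - 69*I*sqrt(3) ≈ -69.0 - 119.51*I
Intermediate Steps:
v(I) = 1
A(R) = sqrt(-4 + R)
o(g, Y) = 1 + sqrt(-4 + Y)
o((6 - 3)*(-4 + 0), 1)*(-30 - 39) = (1 + sqrt(-4 + 1))*(-30 - 39) = (1 + sqrt(-3))*(-69) = (1 + I*sqrt(3))*(-69) = -69 - 69*I*sqrt(3)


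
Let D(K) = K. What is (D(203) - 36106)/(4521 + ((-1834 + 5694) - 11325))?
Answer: 1561/128 ≈ 12.195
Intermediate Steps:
(D(203) - 36106)/(4521 + ((-1834 + 5694) - 11325)) = (203 - 36106)/(4521 + ((-1834 + 5694) - 11325)) = -35903/(4521 + (3860 - 11325)) = -35903/(4521 - 7465) = -35903/(-2944) = -35903*(-1/2944) = 1561/128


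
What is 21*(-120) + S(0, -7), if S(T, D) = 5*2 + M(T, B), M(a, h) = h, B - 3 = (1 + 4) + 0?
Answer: -2502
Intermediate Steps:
B = 8 (B = 3 + ((1 + 4) + 0) = 3 + (5 + 0) = 3 + 5 = 8)
S(T, D) = 18 (S(T, D) = 5*2 + 8 = 10 + 8 = 18)
21*(-120) + S(0, -7) = 21*(-120) + 18 = -2520 + 18 = -2502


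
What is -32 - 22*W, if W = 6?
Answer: -164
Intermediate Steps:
-32 - 22*W = -32 - 22*6 = -32 - 132 = -164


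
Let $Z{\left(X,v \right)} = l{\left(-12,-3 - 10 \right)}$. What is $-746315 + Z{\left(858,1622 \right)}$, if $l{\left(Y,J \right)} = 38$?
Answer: $-746277$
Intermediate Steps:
$Z{\left(X,v \right)} = 38$
$-746315 + Z{\left(858,1622 \right)} = -746315 + 38 = -746277$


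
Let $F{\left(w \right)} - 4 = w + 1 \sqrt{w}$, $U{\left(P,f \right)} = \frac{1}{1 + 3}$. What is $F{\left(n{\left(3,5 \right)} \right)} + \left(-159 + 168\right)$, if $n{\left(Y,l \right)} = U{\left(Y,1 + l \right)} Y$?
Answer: $\frac{55}{4} + \frac{\sqrt{3}}{2} \approx 14.616$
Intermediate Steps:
$U{\left(P,f \right)} = \frac{1}{4}$
$n{\left(Y,l \right)} = \frac{Y}{4}$
$F{\left(w \right)} = 4 + w + \sqrt{w}$ ($F{\left(w \right)} = 4 + \left(w + 1 \sqrt{w}\right) = 4 + \left(w + \sqrt{w}\right) = 4 + w + \sqrt{w}$)
$F{\left(n{\left(3,5 \right)} \right)} + \left(-159 + 168\right) = \left(4 + \frac{1}{4} \cdot 3 + \sqrt{\frac{1}{4} \cdot 3}\right) + \left(-159 + 168\right) = \left(4 + \frac{3}{4} + \sqrt{\frac{3}{4}}\right) + 9 = \left(4 + \frac{3}{4} + \frac{\sqrt{3}}{2}\right) + 9 = \left(\frac{19}{4} + \frac{\sqrt{3}}{2}\right) + 9 = \frac{55}{4} + \frac{\sqrt{3}}{2}$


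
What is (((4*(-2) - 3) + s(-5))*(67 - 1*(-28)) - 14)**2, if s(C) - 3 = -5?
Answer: 1560001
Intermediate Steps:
s(C) = -2 (s(C) = 3 - 5 = -2)
(((4*(-2) - 3) + s(-5))*(67 - 1*(-28)) - 14)**2 = (((4*(-2) - 3) - 2)*(67 - 1*(-28)) - 14)**2 = (((-8 - 3) - 2)*(67 + 28) - 14)**2 = ((-11 - 2)*95 - 14)**2 = (-13*95 - 14)**2 = (-1235 - 14)**2 = (-1249)**2 = 1560001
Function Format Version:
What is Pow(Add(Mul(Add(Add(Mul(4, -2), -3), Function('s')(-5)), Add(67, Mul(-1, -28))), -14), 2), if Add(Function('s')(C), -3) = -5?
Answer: 1560001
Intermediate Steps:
Function('s')(C) = -2 (Function('s')(C) = Add(3, -5) = -2)
Pow(Add(Mul(Add(Add(Mul(4, -2), -3), Function('s')(-5)), Add(67, Mul(-1, -28))), -14), 2) = Pow(Add(Mul(Add(Add(Mul(4, -2), -3), -2), Add(67, Mul(-1, -28))), -14), 2) = Pow(Add(Mul(Add(Add(-8, -3), -2), Add(67, 28)), -14), 2) = Pow(Add(Mul(Add(-11, -2), 95), -14), 2) = Pow(Add(Mul(-13, 95), -14), 2) = Pow(Add(-1235, -14), 2) = Pow(-1249, 2) = 1560001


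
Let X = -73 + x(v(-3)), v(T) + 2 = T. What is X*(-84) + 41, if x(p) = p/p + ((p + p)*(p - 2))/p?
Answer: 7265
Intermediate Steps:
v(T) = -2 + T
x(p) = -3 + 2*p (x(p) = 1 + ((2*p)*(-2 + p))/p = 1 + (2*p*(-2 + p))/p = 1 + (-4 + 2*p) = -3 + 2*p)
X = -86 (X = -73 + (-3 + 2*(-2 - 3)) = -73 + (-3 + 2*(-5)) = -73 + (-3 - 10) = -73 - 13 = -86)
X*(-84) + 41 = -86*(-84) + 41 = 7224 + 41 = 7265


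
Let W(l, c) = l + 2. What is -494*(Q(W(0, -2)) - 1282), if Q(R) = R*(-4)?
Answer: 637260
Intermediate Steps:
W(l, c) = 2 + l
Q(R) = -4*R
-494*(Q(W(0, -2)) - 1282) = -494*(-4*(2 + 0) - 1282) = -494*(-4*2 - 1282) = -494*(-8 - 1282) = -494*(-1290) = 637260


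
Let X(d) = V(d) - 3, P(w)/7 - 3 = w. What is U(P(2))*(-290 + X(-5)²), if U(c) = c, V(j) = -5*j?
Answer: 6790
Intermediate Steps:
P(w) = 21 + 7*w
X(d) = -3 - 5*d (X(d) = -5*d - 3 = -3 - 5*d)
U(P(2))*(-290 + X(-5)²) = (21 + 7*2)*(-290 + (-3 - 5*(-5))²) = (21 + 14)*(-290 + (-3 + 25)²) = 35*(-290 + 22²) = 35*(-290 + 484) = 35*194 = 6790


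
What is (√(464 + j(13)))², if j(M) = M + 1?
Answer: 478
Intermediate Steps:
j(M) = 1 + M
(√(464 + j(13)))² = (√(464 + (1 + 13)))² = (√(464 + 14))² = (√478)² = 478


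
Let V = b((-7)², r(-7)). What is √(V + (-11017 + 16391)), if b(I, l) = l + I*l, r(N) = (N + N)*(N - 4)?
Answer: √13074 ≈ 114.34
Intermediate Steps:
r(N) = 2*N*(-4 + N) (r(N) = (2*N)*(-4 + N) = 2*N*(-4 + N))
V = 7700 (V = (2*(-7)*(-4 - 7))*(1 + (-7)²) = (2*(-7)*(-11))*(1 + 49) = 154*50 = 7700)
√(V + (-11017 + 16391)) = √(7700 + (-11017 + 16391)) = √(7700 + 5374) = √13074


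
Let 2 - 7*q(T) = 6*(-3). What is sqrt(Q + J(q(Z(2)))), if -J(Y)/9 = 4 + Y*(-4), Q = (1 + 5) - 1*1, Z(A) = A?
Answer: sqrt(3521)/7 ≈ 8.4769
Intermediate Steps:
q(T) = 20/7 (q(T) = 2/7 - 6*(-3)/7 = 2/7 - 1/7*(-18) = 2/7 + 18/7 = 20/7)
Q = 5 (Q = 6 - 1 = 5)
J(Y) = -36 + 36*Y (J(Y) = -9*(4 + Y*(-4)) = -9*(4 - 4*Y) = -36 + 36*Y)
sqrt(Q + J(q(Z(2)))) = sqrt(5 + (-36 + 36*(20/7))) = sqrt(5 + (-36 + 720/7)) = sqrt(5 + 468/7) = sqrt(503/7) = sqrt(3521)/7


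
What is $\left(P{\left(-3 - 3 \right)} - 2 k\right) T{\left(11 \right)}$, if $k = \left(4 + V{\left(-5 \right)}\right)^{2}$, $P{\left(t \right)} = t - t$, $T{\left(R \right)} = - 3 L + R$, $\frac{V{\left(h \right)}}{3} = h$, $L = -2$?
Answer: $-4114$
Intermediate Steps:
$V{\left(h \right)} = 3 h$
$T{\left(R \right)} = 6 + R$ ($T{\left(R \right)} = \left(-3\right) \left(-2\right) + R = 6 + R$)
$P{\left(t \right)} = 0$
$k = 121$ ($k = \left(4 + 3 \left(-5\right)\right)^{2} = \left(4 - 15\right)^{2} = \left(-11\right)^{2} = 121$)
$\left(P{\left(-3 - 3 \right)} - 2 k\right) T{\left(11 \right)} = \left(0 - 242\right) \left(6 + 11\right) = \left(0 - 242\right) 17 = \left(-242\right) 17 = -4114$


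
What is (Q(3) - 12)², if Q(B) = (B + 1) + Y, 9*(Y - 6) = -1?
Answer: 361/81 ≈ 4.4568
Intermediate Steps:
Y = 53/9 (Y = 6 + (⅑)*(-1) = 6 - ⅑ = 53/9 ≈ 5.8889)
Q(B) = 62/9 + B (Q(B) = (B + 1) + 53/9 = (1 + B) + 53/9 = 62/9 + B)
(Q(3) - 12)² = ((62/9 + 3) - 12)² = (89/9 - 12)² = (-19/9)² = 361/81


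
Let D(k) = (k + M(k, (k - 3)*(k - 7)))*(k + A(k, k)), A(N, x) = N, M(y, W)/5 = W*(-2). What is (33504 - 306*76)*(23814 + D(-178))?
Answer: 1222522677936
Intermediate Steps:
M(y, W) = -10*W (M(y, W) = 5*(W*(-2)) = 5*(-2*W) = -10*W)
D(k) = 2*k*(k - 10*(-7 + k)*(-3 + k)) (D(k) = (k - 10*(k - 3)*(k - 7))*(k + k) = (k - 10*(-3 + k)*(-7 + k))*(2*k) = (k - 10*(-7 + k)*(-3 + k))*(2*k) = 2*k*(k - 10*(-7 + k)*(-3 + k)))
(33504 - 306*76)*(23814 + D(-178)) = (33504 - 306*76)*(23814 + 2*(-178)*(-210 - 10*(-178)**2 + 101*(-178))) = (33504 - 23256)*(23814 + 2*(-178)*(-210 - 10*31684 - 17978)) = 10248*(23814 + 2*(-178)*(-210 - 316840 - 17978)) = 10248*(23814 + 2*(-178)*(-335028)) = 10248*(23814 + 119269968) = 10248*119293782 = 1222522677936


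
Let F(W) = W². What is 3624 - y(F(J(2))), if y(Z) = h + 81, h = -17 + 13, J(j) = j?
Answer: 3547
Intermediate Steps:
h = -4
y(Z) = 77 (y(Z) = -4 + 81 = 77)
3624 - y(F(J(2))) = 3624 - 1*77 = 3624 - 77 = 3547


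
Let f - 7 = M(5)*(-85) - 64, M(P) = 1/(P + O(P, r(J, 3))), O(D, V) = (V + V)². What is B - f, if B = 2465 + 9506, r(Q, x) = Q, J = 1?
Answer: 108337/9 ≈ 12037.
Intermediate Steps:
O(D, V) = 4*V² (O(D, V) = (2*V)² = 4*V²)
B = 11971
M(P) = 1/(4 + P) (M(P) = 1/(P + 4*1²) = 1/(P + 4*1) = 1/(P + 4) = 1/(4 + P))
f = -598/9 (f = 7 + (-85/(4 + 5) - 64) = 7 + (-85/9 - 64) = 7 - 661/9 = -598/9 ≈ -66.444)
B - f = 11971 - 1*(-598/9) = 11971 + 598/9 = 108337/9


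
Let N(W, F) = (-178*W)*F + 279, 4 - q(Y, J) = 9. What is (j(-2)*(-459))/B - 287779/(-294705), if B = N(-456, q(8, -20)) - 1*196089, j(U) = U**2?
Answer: 1929814597/1970102925 ≈ 0.97955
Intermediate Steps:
q(Y, J) = -5 (q(Y, J) = 4 - 1*9 = 4 - 9 = -5)
N(W, F) = 279 - 178*F*W (N(W, F) = -178*F*W + 279 = 279 - 178*F*W)
B = -601650 (B = (279 - 178*(-5)*(-456)) - 1*196089 = (279 - 405840) - 196089 = -405561 - 196089 = -601650)
(j(-2)*(-459))/B - 287779/(-294705) = ((-2)**2*(-459))/(-601650) - 287779/(-294705) = (4*(-459))*(-1/601650) - 287779*(-1/294705) = -1836*(-1/601650) + 287779/294705 = 102/33425 + 287779/294705 = 1929814597/1970102925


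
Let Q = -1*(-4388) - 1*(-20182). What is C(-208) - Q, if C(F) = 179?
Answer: -24391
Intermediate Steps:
Q = 24570 (Q = 4388 + 20182 = 24570)
C(-208) - Q = 179 - 1*24570 = 179 - 24570 = -24391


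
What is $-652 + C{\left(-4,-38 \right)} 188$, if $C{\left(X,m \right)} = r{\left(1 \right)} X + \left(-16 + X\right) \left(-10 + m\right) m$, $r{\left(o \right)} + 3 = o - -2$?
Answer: $-6858892$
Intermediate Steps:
$r{\left(o \right)} = -1 + o$ ($r{\left(o \right)} = -3 + \left(o - -2\right) = -3 + \left(o + 2\right) = -3 + \left(2 + o\right) = -1 + o$)
$C{\left(X,m \right)} = m \left(-16 + X\right) \left(-10 + m\right)$ ($C{\left(X,m \right)} = \left(-1 + 1\right) X + \left(-16 + X\right) \left(-10 + m\right) m = 0 X + m \left(-16 + X\right) \left(-10 + m\right) = 0 + m \left(-16 + X\right) \left(-10 + m\right) = m \left(-16 + X\right) \left(-10 + m\right)$)
$-652 + C{\left(-4,-38 \right)} 188 = -652 + - 38 \left(160 - -608 - -40 - -152\right) 188 = -652 + - 38 \left(160 + 608 + 40 + 152\right) 188 = -652 + \left(-38\right) 960 \cdot 188 = -652 - 6858240 = -6858892$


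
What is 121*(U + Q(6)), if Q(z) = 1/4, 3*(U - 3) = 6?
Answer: 2541/4 ≈ 635.25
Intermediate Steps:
U = 5 (U = 3 + (⅓)*6 = 3 + 2 = 5)
Q(z) = ¼
121*(U + Q(6)) = 121*(5 + ¼) = 121*(21/4) = 2541/4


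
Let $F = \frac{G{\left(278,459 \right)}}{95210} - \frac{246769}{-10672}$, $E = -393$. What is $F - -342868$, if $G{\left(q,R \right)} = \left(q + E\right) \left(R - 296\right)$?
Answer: $\frac{34840499628201}{101608112} \approx 3.4289 \cdot 10^{5}$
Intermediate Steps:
$G{\left(q,R \right)} = \left(-393 + q\right) \left(-296 + R\right)$ ($G{\left(q,R \right)} = \left(q - 393\right) \left(R - 296\right) = \left(-393 + q\right) \left(-296 + R\right)$)
$F = \frac{2329482985}{101608112}$ ($F = \frac{116328 - 180387 - 82288 + 459 \cdot 278}{95210} - \frac{246769}{-10672} = \left(116328 - 180387 - 82288 + 127602\right) \frac{1}{95210} - - \frac{246769}{10672} = \left(-18745\right) \frac{1}{95210} + \frac{246769}{10672} = - \frac{3749}{19042} + \frac{246769}{10672} = \frac{2329482985}{101608112} \approx 22.926$)
$F - -342868 = \frac{2329482985}{101608112} - -342868 = \frac{2329482985}{101608112} + 342868 = \frac{34840499628201}{101608112}$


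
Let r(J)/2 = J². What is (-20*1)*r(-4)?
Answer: -640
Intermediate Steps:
r(J) = 2*J²
(-20*1)*r(-4) = (-20*1)*(2*(-4)²) = -40*16 = -20*32 = -640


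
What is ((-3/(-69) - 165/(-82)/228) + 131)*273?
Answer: 5128172049/143336 ≈ 35777.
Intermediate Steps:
((-3/(-69) - 165/(-82)/228) + 131)*273 = ((-3*(-1/69) - 165*(-1/82)*(1/228)) + 131)*273 = ((1/23 + (165/82)*(1/228)) + 131)*273 = ((1/23 + 55/6232) + 131)*273 = (7497/143336 + 131)*273 = (18784513/143336)*273 = 5128172049/143336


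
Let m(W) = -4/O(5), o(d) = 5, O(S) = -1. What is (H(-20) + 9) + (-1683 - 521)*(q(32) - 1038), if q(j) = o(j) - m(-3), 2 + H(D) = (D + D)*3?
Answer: 2285435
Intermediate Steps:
m(W) = 4 (m(W) = -4/(-1) = -4*(-1) = 4)
H(D) = -2 + 6*D (H(D) = -2 + (D + D)*3 = -2 + (2*D)*3 = -2 + 6*D)
q(j) = 1 (q(j) = 5 - 1*4 = 5 - 4 = 1)
(H(-20) + 9) + (-1683 - 521)*(q(32) - 1038) = ((-2 + 6*(-20)) + 9) + (-1683 - 521)*(1 - 1038) = ((-2 - 120) + 9) - 2204*(-1037) = (-122 + 9) + 2285548 = -113 + 2285548 = 2285435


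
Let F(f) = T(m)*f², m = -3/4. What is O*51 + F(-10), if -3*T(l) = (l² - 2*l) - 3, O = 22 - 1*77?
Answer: -11095/4 ≈ -2773.8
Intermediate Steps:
m = -¾ (m = -3*¼ = -¾ ≈ -0.75000)
O = -55 (O = 22 - 77 = -55)
T(l) = 1 - l²/3 + 2*l/3 (T(l) = -((l² - 2*l) - 3)/3 = -(-3 + l² - 2*l)/3 = 1 - l²/3 + 2*l/3)
F(f) = 5*f²/16 (F(f) = (1 - (-¾)²/3 + (⅔)*(-¾))*f² = (1 - ⅓*9/16 - ½)*f² = (1 - 3/16 - ½)*f² = 5*f²/16)
O*51 + F(-10) = -55*51 + (5/16)*(-10)² = -2805 + (5/16)*100 = -2805 + 125/4 = -11095/4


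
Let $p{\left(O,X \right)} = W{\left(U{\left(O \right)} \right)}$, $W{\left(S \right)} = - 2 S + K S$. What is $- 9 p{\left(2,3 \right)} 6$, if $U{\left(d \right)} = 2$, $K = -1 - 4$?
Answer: $756$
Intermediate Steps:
$K = -5$ ($K = -1 - 4 = -5$)
$W{\left(S \right)} = - 7 S$ ($W{\left(S \right)} = - 2 S - 5 S = - 7 S$)
$p{\left(O,X \right)} = -14$ ($p{\left(O,X \right)} = \left(-7\right) 2 = -14$)
$- 9 p{\left(2,3 \right)} 6 = \left(-9\right) \left(-14\right) 6 = 126 \cdot 6 = 756$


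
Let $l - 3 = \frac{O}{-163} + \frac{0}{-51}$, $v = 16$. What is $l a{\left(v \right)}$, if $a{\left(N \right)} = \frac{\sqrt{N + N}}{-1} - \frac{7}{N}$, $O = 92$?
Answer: $- \frac{2779}{2608} - \frac{1588 \sqrt{2}}{163} \approx -14.843$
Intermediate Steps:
$l = \frac{397}{163}$ ($l = 3 + \left(\frac{92}{-163} + \frac{0}{-51}\right) = 3 + \left(92 \left(- \frac{1}{163}\right) + 0 \left(- \frac{1}{51}\right)\right) = 3 + \left(- \frac{92}{163} + 0\right) = 3 - \frac{92}{163} = \frac{397}{163} \approx 2.4356$)
$a{\left(N \right)} = - \frac{7}{N} - \sqrt{2} \sqrt{N}$ ($a{\left(N \right)} = \sqrt{2 N} \left(-1\right) - \frac{7}{N} = \sqrt{2} \sqrt{N} \left(-1\right) - \frac{7}{N} = - \sqrt{2} \sqrt{N} - \frac{7}{N} = - \frac{7}{N} - \sqrt{2} \sqrt{N}$)
$l a{\left(v \right)} = \frac{397 \frac{-7 - \sqrt{2} \cdot 16^{\frac{3}{2}}}{16}}{163} = \frac{397 \frac{-7 - \sqrt{2} \cdot 64}{16}}{163} = \frac{397 \frac{-7 - 64 \sqrt{2}}{16}}{163} = \frac{397 \left(- \frac{7}{16} - 4 \sqrt{2}\right)}{163} = - \frac{2779}{2608} - \frac{1588 \sqrt{2}}{163}$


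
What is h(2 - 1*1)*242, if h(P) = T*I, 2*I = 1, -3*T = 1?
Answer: -121/3 ≈ -40.333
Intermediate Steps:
T = -⅓ (T = -⅓*1 = -⅓ ≈ -0.33333)
I = ½ (I = (½)*1 = ½ ≈ 0.50000)
h(P) = -⅙ (h(P) = -⅓*½ = -⅙)
h(2 - 1*1)*242 = -⅙*242 = -121/3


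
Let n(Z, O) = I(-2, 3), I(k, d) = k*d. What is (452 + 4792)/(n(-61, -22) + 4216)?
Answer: 2622/2105 ≈ 1.2456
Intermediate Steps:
I(k, d) = d*k
n(Z, O) = -6 (n(Z, O) = 3*(-2) = -6)
(452 + 4792)/(n(-61, -22) + 4216) = (452 + 4792)/(-6 + 4216) = 5244/4210 = 5244*(1/4210) = 2622/2105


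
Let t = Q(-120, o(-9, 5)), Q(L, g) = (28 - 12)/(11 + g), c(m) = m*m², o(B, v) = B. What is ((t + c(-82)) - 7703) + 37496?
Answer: -521567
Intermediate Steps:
c(m) = m³
Q(L, g) = 16/(11 + g)
t = 8 (t = 16/(11 - 9) = 16/2 = 16*(½) = 8)
((t + c(-82)) - 7703) + 37496 = ((8 + (-82)³) - 7703) + 37496 = ((8 - 551368) - 7703) + 37496 = (-551360 - 7703) + 37496 = -559063 + 37496 = -521567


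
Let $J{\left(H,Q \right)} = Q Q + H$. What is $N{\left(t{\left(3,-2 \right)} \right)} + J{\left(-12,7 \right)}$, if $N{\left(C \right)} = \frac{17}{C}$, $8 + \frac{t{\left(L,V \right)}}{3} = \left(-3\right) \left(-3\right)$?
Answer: $\frac{128}{3} \approx 42.667$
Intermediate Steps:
$t{\left(L,V \right)} = 3$ ($t{\left(L,V \right)} = -24 + 3 \left(\left(-3\right) \left(-3\right)\right) = -24 + 3 \cdot 9 = -24 + 27 = 3$)
$J{\left(H,Q \right)} = H + Q^{2}$ ($J{\left(H,Q \right)} = Q^{2} + H = H + Q^{2}$)
$N{\left(t{\left(3,-2 \right)} \right)} + J{\left(-12,7 \right)} = \frac{17}{3} - \left(12 - 7^{2}\right) = 17 \cdot \frac{1}{3} + \left(-12 + 49\right) = \frac{17}{3} + 37 = \frac{128}{3}$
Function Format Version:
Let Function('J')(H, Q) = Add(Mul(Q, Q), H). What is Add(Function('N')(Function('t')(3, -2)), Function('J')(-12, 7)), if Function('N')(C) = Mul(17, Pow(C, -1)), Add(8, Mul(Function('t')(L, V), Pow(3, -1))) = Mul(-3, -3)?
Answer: Rational(128, 3) ≈ 42.667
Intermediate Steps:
Function('t')(L, V) = 3 (Function('t')(L, V) = Add(-24, Mul(3, Mul(-3, -3))) = Add(-24, Mul(3, 9)) = Add(-24, 27) = 3)
Function('J')(H, Q) = Add(H, Pow(Q, 2)) (Function('J')(H, Q) = Add(Pow(Q, 2), H) = Add(H, Pow(Q, 2)))
Add(Function('N')(Function('t')(3, -2)), Function('J')(-12, 7)) = Add(Mul(17, Pow(3, -1)), Add(-12, Pow(7, 2))) = Add(Mul(17, Rational(1, 3)), Add(-12, 49)) = Add(Rational(17, 3), 37) = Rational(128, 3)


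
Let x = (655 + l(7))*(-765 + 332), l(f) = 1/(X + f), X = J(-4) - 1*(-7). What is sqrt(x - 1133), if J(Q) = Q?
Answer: I*sqrt(28479130)/10 ≈ 533.66*I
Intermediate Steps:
X = 3 (X = -4 - 1*(-7) = -4 + 7 = 3)
l(f) = 1/(3 + f)
x = -2836583/10 (x = (655 + 1/(3 + 7))*(-765 + 332) = (655 + 1/10)*(-433) = (6551/10)*(-433) = -2836583/10 ≈ -2.8366e+5)
sqrt(x - 1133) = sqrt(-2836583/10 - 1133) = sqrt(-2847913/10) = I*sqrt(28479130)/10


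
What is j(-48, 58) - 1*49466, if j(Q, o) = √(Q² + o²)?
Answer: -49466 + 2*√1417 ≈ -49391.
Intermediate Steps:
j(-48, 58) - 1*49466 = √((-48)² + 58²) - 1*49466 = √(2304 + 3364) - 49466 = √5668 - 49466 = 2*√1417 - 49466 = -49466 + 2*√1417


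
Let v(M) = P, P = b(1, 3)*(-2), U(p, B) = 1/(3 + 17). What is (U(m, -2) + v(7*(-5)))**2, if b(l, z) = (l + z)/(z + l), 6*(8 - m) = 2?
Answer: 1521/400 ≈ 3.8025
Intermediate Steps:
m = 23/3 (m = 8 - 1/6*2 = 8 - 1/3 = 23/3 ≈ 7.6667)
U(p, B) = 1/20
b(l, z) = 1 (b(l, z) = (l + z)/(l + z) = 1)
P = -2 (P = 1*(-2) = -2)
v(M) = -2
(U(m, -2) + v(7*(-5)))**2 = (1/20 - 2)**2 = (-39/20)**2 = 1521/400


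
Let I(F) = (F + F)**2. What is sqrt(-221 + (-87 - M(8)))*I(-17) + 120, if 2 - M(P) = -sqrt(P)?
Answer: 120 + 1156*sqrt(-310 - 2*sqrt(2)) ≈ 120.0 + 20446.0*I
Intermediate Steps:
I(F) = 4*F**2 (I(F) = (2*F)**2 = 4*F**2)
M(P) = 2 + sqrt(P) (M(P) = 2 - (-1)*sqrt(P) = 2 + sqrt(P))
sqrt(-221 + (-87 - M(8)))*I(-17) + 120 = sqrt(-221 + (-87 - (2 + sqrt(8))))*(4*(-17)**2) + 120 = sqrt(-221 + (-87 - (2 + 2*sqrt(2))))*(4*289) + 120 = sqrt(-221 + (-87 + (-2 - 2*sqrt(2))))*1156 + 120 = sqrt(-221 + (-89 - 2*sqrt(2)))*1156 + 120 = sqrt(-310 - 2*sqrt(2))*1156 + 120 = 1156*sqrt(-310 - 2*sqrt(2)) + 120 = 120 + 1156*sqrt(-310 - 2*sqrt(2))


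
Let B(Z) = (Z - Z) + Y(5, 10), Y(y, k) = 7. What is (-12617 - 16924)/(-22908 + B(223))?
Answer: 29541/22901 ≈ 1.2899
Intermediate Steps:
B(Z) = 7 (B(Z) = (Z - Z) + 7 = 0 + 7 = 7)
(-12617 - 16924)/(-22908 + B(223)) = (-12617 - 16924)/(-22908 + 7) = -29541/(-22901) = -29541*(-1/22901) = 29541/22901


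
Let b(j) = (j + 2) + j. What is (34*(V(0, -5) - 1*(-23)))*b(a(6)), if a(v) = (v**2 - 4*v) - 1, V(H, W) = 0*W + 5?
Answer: 22848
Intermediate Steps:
V(H, W) = 5 (V(H, W) = 0 + 5 = 5)
a(v) = -1 + v**2 - 4*v
b(j) = 2 + 2*j (b(j) = (2 + j) + j = 2 + 2*j)
(34*(V(0, -5) - 1*(-23)))*b(a(6)) = (34*(5 - 1*(-23)))*(2 + 2*(-1 + 6**2 - 4*6)) = (34*(5 + 23))*(2 + 2*(-1 + 36 - 24)) = (34*28)*(2 + 2*11) = 952*(2 + 22) = 952*24 = 22848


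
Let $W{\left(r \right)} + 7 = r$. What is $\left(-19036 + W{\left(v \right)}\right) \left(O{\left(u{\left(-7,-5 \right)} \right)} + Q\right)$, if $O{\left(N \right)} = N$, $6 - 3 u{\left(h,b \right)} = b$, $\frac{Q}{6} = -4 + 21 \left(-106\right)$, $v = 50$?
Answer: $254056699$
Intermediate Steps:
$W{\left(r \right)} = -7 + r$
$Q = -13380$ ($Q = 6 \left(-4 + 21 \left(-106\right)\right) = 6 \left(-4 - 2226\right) = 6 \left(-2230\right) = -13380$)
$u{\left(h,b \right)} = 2 - \frac{b}{3}$
$\left(-19036 + W{\left(v \right)}\right) \left(O{\left(u{\left(-7,-5 \right)} \right)} + Q\right) = \left(-19036 + \left(-7 + 50\right)\right) \left(\left(2 - - \frac{5}{3}\right) - 13380\right) = \left(-19036 + 43\right) \left(\left(2 + \frac{5}{3}\right) - 13380\right) = - 18993 \left(\frac{11}{3} - 13380\right) = \left(-18993\right) \left(- \frac{40129}{3}\right) = 254056699$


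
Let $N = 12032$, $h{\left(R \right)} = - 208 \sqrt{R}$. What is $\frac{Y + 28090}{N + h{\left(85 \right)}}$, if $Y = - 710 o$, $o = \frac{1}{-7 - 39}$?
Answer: $\frac{10127325}{4225399} + \frac{2801175 \sqrt{85}}{67606384} \approx 2.7788$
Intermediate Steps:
$o = - \frac{1}{46}$ ($o = \frac{1}{-46} = - \frac{1}{46} \approx -0.021739$)
$Y = \frac{355}{23}$ ($Y = \left(-710\right) \left(- \frac{1}{46}\right) = \frac{355}{23} \approx 15.435$)
$\frac{Y + 28090}{N + h{\left(85 \right)}} = \frac{\frac{355}{23} + 28090}{12032 - 208 \sqrt{85}} = \frac{646425}{23 \left(12032 - 208 \sqrt{85}\right)}$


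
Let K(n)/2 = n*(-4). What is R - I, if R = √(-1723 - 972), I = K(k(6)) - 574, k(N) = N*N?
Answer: 862 + 7*I*√55 ≈ 862.0 + 51.913*I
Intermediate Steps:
k(N) = N²
K(n) = -8*n (K(n) = 2*(n*(-4)) = 2*(-4*n) = -8*n)
I = -862 (I = -8*6² - 574 = -8*36 - 574 = -288 - 574 = -862)
R = 7*I*√55 (R = √(-2695) = 7*I*√55 ≈ 51.913*I)
R - I = 7*I*√55 - 1*(-862) = 7*I*√55 + 862 = 862 + 7*I*√55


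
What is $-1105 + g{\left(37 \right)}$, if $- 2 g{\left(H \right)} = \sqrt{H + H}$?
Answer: $-1105 - \frac{\sqrt{74}}{2} \approx -1109.3$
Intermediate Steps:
$g{\left(H \right)} = - \frac{\sqrt{2} \sqrt{H}}{2}$ ($g{\left(H \right)} = - \frac{\sqrt{H + H}}{2} = - \frac{\sqrt{2 H}}{2} = - \frac{\sqrt{2} \sqrt{H}}{2}$)
$-1105 + g{\left(37 \right)} = -1105 - \frac{\sqrt{2} \sqrt{37}}{2} = -1105 - \frac{\sqrt{74}}{2}$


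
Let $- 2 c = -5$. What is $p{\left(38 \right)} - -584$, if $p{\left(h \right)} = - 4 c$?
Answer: $574$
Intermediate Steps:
$c = \frac{5}{2}$ ($c = \left(- \frac{1}{2}\right) \left(-5\right) = \frac{5}{2} \approx 2.5$)
$p{\left(h \right)} = -10$ ($p{\left(h \right)} = \left(-4\right) \frac{5}{2} = -10$)
$p{\left(38 \right)} - -584 = -10 - -584 = -10 + 584 = 574$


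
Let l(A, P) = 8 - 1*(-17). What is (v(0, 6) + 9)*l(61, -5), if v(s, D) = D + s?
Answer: 375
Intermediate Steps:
l(A, P) = 25 (l(A, P) = 8 + 17 = 25)
(v(0, 6) + 9)*l(61, -5) = ((6 + 0) + 9)*25 = (6 + 9)*25 = 15*25 = 375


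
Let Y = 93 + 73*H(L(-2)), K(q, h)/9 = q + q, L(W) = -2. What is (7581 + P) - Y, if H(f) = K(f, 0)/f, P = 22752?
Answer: 28926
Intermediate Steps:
K(q, h) = 18*q (K(q, h) = 9*(q + q) = 9*(2*q) = 18*q)
H(f) = 18 (H(f) = (18*f)/f = 18)
Y = 1407 (Y = 93 + 73*18 = 93 + 1314 = 1407)
(7581 + P) - Y = (7581 + 22752) - 1*1407 = 30333 - 1407 = 28926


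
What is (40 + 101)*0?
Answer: 0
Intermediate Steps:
(40 + 101)*0 = 141*0 = 0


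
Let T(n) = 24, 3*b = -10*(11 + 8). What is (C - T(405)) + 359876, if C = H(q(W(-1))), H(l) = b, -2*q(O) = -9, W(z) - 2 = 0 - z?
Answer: 1079366/3 ≈ 3.5979e+5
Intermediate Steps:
W(z) = 2 - z (W(z) = 2 + (0 - z) = 2 - z)
q(O) = 9/2 (q(O) = -1/2*(-9) = 9/2)
b = -190/3 (b = (-10*(11 + 8))/3 = (-10*19)/3 = (1/3)*(-190) = -190/3 ≈ -63.333)
H(l) = -190/3
C = -190/3 ≈ -63.333
(C - T(405)) + 359876 = (-190/3 - 1*24) + 359876 = (-190/3 - 24) + 359876 = -262/3 + 359876 = 1079366/3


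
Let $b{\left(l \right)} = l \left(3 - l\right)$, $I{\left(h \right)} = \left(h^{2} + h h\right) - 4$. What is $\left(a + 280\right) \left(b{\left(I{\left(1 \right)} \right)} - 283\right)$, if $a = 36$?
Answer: $-92588$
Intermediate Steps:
$I{\left(h \right)} = -4 + 2 h^{2}$ ($I{\left(h \right)} = \left(h^{2} + h^{2}\right) - 4 = 2 h^{2} - 4 = -4 + 2 h^{2}$)
$\left(a + 280\right) \left(b{\left(I{\left(1 \right)} \right)} - 283\right) = \left(36 + 280\right) \left(\left(-4 + 2 \cdot 1^{2}\right) \left(3 - \left(-4 + 2 \cdot 1^{2}\right)\right) - 283\right) = 316 \left(\left(-4 + 2 \cdot 1\right) \left(3 - \left(-4 + 2 \cdot 1\right)\right) - 283\right) = 316 \left(\left(-4 + 2\right) \left(3 - \left(-4 + 2\right)\right) - 283\right) = 316 \left(- 2 \left(3 - -2\right) - 283\right) = 316 \left(- 2 \left(3 + 2\right) - 283\right) = 316 \left(\left(-2\right) 5 - 283\right) = 316 \left(-10 - 283\right) = 316 \left(-293\right) = -92588$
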